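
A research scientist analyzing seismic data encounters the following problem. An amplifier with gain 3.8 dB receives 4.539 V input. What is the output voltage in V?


Output voltage from dB gain:
V_out = V_in * 10^(gain_dB / 20)
      = 4.539 * 10^(3.8 / 20)
      = 4.539 * 1.548817
      = 7.0301 V

7.0301 V


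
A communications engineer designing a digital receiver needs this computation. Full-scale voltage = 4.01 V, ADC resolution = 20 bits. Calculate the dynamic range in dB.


Dynamic range from full-scale to LSB:
V_min = V_max / 2^bits = 4.01 / 2^20
DR = 20 * log10(V_max / V_min)
   = 20 * log10(2^20)
   = 20 * 20 * log10(2)
   = 120.41 dB

120.41 dB


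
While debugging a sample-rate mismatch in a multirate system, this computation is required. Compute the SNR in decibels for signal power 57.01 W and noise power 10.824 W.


SNR in decibels:
SNR = 10 * log10(Ps / Pn)
    = 10 * log10(57.01 / 10.824)
    = 10 * log10(5.267)
    = 10 * 0.7216
    = 7.22 dB

7.22 dB


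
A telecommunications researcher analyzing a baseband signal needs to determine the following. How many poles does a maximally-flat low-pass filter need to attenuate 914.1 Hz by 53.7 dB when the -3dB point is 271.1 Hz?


Butterworth filter order formula:
n = log10(10^(A/10) - 1) / (2 * log10(f_stop/f_pass))
10^(53.7/10) - 1 = 234421.8815
f_stop/f_pass = 914.1 / 271.1 = 3.3718
n = 5.0865 -> ceil = 6

6


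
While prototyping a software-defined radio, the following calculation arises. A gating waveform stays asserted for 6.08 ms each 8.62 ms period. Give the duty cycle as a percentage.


Duty cycle as a percentage:
DC = (t_on / T) * 100
   = (6.08 / 8.62) * 100
   = 0.705336 * 100
   = 70.53 %

70.53 %


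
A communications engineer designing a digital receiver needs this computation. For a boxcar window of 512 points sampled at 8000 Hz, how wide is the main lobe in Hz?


Main lobe width for a rectangular window:
Width = 2 * fs / N
      = 2 * 8000 / 512
      = 16000 / 512
      = 31.25 Hz

31.25 Hz


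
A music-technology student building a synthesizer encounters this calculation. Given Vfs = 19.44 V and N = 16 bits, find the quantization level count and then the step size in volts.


Step 1 — number of quantization levels:
L = 2^N = 2^16 = 65536

Step 2 — LSB step size:
delta = Vfs / L
      = 19.44 / 65536
      = 0.00029663 V

Levels = 65536; step size = 0.00029663 V


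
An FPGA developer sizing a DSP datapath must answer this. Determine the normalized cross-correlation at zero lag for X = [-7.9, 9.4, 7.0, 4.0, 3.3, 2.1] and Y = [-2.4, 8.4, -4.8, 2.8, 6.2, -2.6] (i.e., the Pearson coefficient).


Pearson correlation coefficient (population):
r = cov(X,Y) / (std(X) * std(Y))
Mean X = 2.9833, Mean Y = 1.2667
Cov(X,Y) = 11.307778
Std(X) = 5.441635, Std(Y) = 4.878069
r = 0.426

0.426


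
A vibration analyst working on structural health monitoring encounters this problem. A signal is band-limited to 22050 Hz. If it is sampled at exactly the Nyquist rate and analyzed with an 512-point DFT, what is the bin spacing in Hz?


Step 1 — Nyquist sampling rate:
fs = 2 * fmax = 2 * 22050 = 44100 Hz

Step 2 — DFT bin spacing:
df = fs / N = 44100 / 512 = 86.1328 Hz

86.1328 Hz


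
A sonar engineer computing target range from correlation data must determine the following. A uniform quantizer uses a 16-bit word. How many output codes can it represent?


Number of quantization levels = 2^N
= 2^16
= 65536

65536


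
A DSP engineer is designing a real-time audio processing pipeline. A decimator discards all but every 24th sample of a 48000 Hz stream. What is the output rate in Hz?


Decimation reduces the sample rate:
fs_out = fs_in / M
       = 48000 / 24
       = 2000.0 Hz

2000.0 Hz


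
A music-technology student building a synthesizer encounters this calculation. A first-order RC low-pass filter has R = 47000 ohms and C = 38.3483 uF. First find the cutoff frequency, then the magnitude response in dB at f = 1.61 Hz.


Step 1 — cutoff frequency:
fc = 1 / (2*pi*R*C)
C = 38.3483 uF = 3.83483e-05 F
fc = 1 / (2*pi*47000*3.83483e-05)
   = 0.0883031 Hz

Step 2 — magnitude at f = 1.61 Hz:
|H(f)| = 1 / sqrt(1 + (f/fc)^2)
f/fc = 1.61 / 0.0883031 = 18.232655
|H| = 1 / sqrt(1 + 332.429708) = 0.0547643
|H|_dB = 20*log10(0.0547643) = -25.23 dB

fc = 0.0883031 Hz; |H(1.61 Hz)| = -25.23 dB


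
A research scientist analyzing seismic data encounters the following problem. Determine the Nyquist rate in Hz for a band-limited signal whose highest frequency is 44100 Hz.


The Nyquist rate is twice the maximum frequency component.
fs_min = 2 * fmax
      = 2 * 44100
      = 88200 Hz

88200


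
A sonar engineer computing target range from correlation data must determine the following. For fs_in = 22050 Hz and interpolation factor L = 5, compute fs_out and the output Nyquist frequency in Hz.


Step 1 — output sample rate after interpolation by L:
fs_out = L * fs_in = 5 * 22050 = 110250 Hz

Step 2 — Nyquist frequency of the output stream:
f_Nyq = fs_out / 2 = 110250 / 2 = 55125.0 Hz

fs_out = 110250 Hz; f_Nyquist = 55125.0 Hz


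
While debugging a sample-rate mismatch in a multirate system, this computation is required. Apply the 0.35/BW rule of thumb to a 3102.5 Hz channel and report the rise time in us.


Rise time from bandwidth relationship:
tr = 0.35 / BW
   = 0.35 / 3102.5
   = 0.0001128122482 s
   = 112.8122 us

112.8122 us


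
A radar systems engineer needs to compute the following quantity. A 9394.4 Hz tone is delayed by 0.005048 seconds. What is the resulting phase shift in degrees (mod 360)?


Phase shift from frequency and time delay:
phi = 360 * f * t_delay
    = 360 * 9394.4 * 0.005048
    = 17072.26 degrees
    mod 360 = 152.26 degrees

152.26 degrees


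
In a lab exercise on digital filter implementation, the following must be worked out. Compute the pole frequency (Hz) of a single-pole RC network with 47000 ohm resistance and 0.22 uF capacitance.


Cutoff frequency of a first-order RC filter:
fc = 1 / (2 * pi * R * C)
C = 0.22 uF = 2.2e-07 F
fc = 1 / (2 * pi * 47000 * 2.2e-07)
   = 1 / 0.064968136076237
   = 15.392161 Hz

15.392161 Hz


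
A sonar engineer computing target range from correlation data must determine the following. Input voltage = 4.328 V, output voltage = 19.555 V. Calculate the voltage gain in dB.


Voltage gain in dB:
G = 20 * log10(Vout / Vin)
  = 20 * log10(19.555 / 4.328)
  = 20 * log10(4.518253)
  = 20 * 0.654971
  = 13.1 dB

13.1 dB


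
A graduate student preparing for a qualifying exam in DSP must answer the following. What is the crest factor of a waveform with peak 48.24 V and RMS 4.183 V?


Crest factor is the ratio of peak to RMS:
CF = V_peak / V_rms
   = 48.24 / 4.183
   = 11.5324

11.5324


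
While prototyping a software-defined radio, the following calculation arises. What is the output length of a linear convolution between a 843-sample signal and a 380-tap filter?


Linear convolution output length:
L = N + M - 1
  = 843 + 380 - 1
  = 1222 samples

1222


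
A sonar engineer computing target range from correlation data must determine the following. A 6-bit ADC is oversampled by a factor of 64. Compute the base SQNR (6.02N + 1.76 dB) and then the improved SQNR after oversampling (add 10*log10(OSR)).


Step 1 — baseline SQNR at Nyquist:
SQNR_base = 6.02*N + 1.76
          = 6.02*6 + 1.76
          = 37.88 dB

Step 2 — oversampling processing gain:
G = 10*log10(OSR) = 10*log10(64) = 18.06 dB

Step 3 — total:
SQNR_total = 37.88 + 18.06 = 55.94 dB

Base SQNR = 37.88 dB; oversampled SQNR = 55.94 dB


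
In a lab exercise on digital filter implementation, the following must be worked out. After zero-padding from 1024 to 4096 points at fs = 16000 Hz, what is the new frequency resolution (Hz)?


Frequency resolution after zero-padding:
N_padded = 1024 * 4 = 4096
df = fs / N_padded
   = 16000 / 4096
   = 3.9062 Hz

3.9062 Hz


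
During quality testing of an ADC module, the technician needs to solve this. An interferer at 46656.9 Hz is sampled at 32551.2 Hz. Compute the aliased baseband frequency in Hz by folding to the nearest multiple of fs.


Compute the nearest integer multiple of fs to the signal:
n = round(46656.9 / 32551.2) = 1
f_alias = |46656.9 - 1 * 32551.2|
        = |46656.9 - 32551.2|
        = 14105.7 Hz

14105.7


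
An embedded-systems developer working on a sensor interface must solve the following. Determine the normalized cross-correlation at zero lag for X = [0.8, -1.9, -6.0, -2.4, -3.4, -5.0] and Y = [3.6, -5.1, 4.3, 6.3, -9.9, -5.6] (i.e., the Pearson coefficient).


Pearson correlation coefficient (population):
r = cov(X,Y) / (std(X) * std(Y))
Mean X = -2.9833, Mean Y = -1.0667
Cov(X,Y) = 2.369444
Std(X) = 2.204856, Std(Y) = 6.051079
r = 0.1776

0.1776


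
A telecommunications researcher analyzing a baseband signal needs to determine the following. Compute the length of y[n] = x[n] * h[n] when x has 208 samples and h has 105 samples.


Linear convolution output length:
L = N + M - 1
  = 208 + 105 - 1
  = 312 samples

312


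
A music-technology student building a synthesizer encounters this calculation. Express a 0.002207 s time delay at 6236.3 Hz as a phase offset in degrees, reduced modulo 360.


Phase shift from frequency and time delay:
phi = 360 * f * t_delay
    = 360 * 6236.3 * 0.002207
    = 4954.87 degrees
    mod 360 = 274.87 degrees

274.87 degrees


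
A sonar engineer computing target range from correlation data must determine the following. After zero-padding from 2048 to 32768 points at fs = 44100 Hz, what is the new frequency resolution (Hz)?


Frequency resolution after zero-padding:
N_padded = 2048 * 16 = 32768
df = fs / N_padded
   = 44100 / 32768
   = 1.3458 Hz

1.3458 Hz


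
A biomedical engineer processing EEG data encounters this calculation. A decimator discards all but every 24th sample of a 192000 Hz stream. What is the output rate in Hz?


Decimation reduces the sample rate:
fs_out = fs_in / M
       = 192000 / 24
       = 8000.0 Hz

8000.0 Hz


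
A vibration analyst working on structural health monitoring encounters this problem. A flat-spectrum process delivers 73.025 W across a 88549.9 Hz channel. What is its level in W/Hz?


Power spectral density:
PSD = P / BW
    = 73.025 / 88549.9
    = 0.00082468 W/Hz

0.00082468 W/Hz


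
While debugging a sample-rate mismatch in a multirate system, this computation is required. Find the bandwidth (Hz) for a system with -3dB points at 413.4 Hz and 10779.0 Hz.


Bandwidth is the difference of -3dB frequencies:
BW = f_high - f_low
   = 10779.0 - 413.4
   = 10365.6 Hz

10365.6 Hz


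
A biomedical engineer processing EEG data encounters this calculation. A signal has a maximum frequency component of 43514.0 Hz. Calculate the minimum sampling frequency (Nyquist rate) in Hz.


The Nyquist rate is twice the maximum frequency component.
fs_min = 2 * fmax
      = 2 * 43514.0
      = 87028.0 Hz

87028.0


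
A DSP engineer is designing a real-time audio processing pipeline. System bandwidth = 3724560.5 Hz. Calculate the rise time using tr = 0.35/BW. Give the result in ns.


Rise time from bandwidth relationship:
tr = 0.35 / BW
   = 0.35 / 3724560.5
   = 9.397081884e-08 s
   = 93.9708 ns

93.9708 ns


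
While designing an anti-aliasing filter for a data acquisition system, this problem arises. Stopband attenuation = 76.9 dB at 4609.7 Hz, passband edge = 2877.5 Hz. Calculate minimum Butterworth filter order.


Butterworth filter order formula:
n = log10(10^(A/10) - 1) / (2 * log10(f_stop/f_pass))
10^(76.9/10) - 1 = 48977880.9368
f_stop/f_pass = 4609.7 / 2877.5 = 1.602
n = 18.7875 -> ceil = 19

19


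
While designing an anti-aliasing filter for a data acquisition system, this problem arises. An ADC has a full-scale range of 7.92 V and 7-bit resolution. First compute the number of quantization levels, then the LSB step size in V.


Step 1 — number of quantization levels:
L = 2^N = 2^7 = 128

Step 2 — LSB step size:
delta = Vfs / L
      = 7.92 / 128
      = 0.061875 V

Levels = 128; step size = 0.061875 V


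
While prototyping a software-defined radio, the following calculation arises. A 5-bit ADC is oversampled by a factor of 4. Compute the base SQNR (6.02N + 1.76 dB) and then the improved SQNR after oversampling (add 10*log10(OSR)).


Step 1 — baseline SQNR at Nyquist:
SQNR_base = 6.02*N + 1.76
          = 6.02*5 + 1.76
          = 31.86 dB

Step 2 — oversampling processing gain:
G = 10*log10(OSR) = 10*log10(4) = 6.02 dB

Step 3 — total:
SQNR_total = 31.86 + 6.02 = 37.88 dB

Base SQNR = 31.86 dB; oversampled SQNR = 37.88 dB


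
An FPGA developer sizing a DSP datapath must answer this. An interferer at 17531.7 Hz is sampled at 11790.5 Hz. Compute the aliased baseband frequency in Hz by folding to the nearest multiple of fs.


Compute the nearest integer multiple of fs to the signal:
n = round(17531.7 / 11790.5) = 1
f_alias = |17531.7 - 1 * 11790.5|
        = |17531.7 - 11790.5|
        = 5741.2 Hz

5741.2


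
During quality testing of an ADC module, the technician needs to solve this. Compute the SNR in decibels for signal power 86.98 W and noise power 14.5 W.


SNR in decibels:
SNR = 10 * log10(Ps / Pn)
    = 10 * log10(86.98 / 14.5)
    = 10 * log10(5.9986)
    = 10 * 0.7781
    = 7.78 dB

7.78 dB


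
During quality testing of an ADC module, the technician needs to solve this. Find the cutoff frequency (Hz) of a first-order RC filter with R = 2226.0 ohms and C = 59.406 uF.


Cutoff frequency of a first-order RC filter:
fc = 1 / (2 * pi * R * C)
C = 59.406 uF = 5.9406e-05 F
fc = 1 / (2 * pi * 2226.0 * 5.9406e-05)
   = 1 / 0.8308743255536
   = 1.203551 Hz

1.203551 Hz


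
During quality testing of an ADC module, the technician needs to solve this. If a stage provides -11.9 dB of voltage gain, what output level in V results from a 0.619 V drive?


Output voltage from dB gain:
V_out = V_in * 10^(gain_dB / 20)
      = 0.619 * 10^(-11.9 / 20)
      = 0.619 * 0.254097
      = 0.1573 V

0.1573 V


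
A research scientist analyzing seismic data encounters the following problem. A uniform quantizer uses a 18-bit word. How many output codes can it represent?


Number of quantization levels = 2^N
= 2^18
= 262144

262144


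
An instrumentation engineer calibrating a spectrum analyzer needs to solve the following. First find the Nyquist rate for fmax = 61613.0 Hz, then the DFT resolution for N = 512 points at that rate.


Step 1 — Nyquist sampling rate:
fs = 2 * fmax = 2 * 61613.0 = 123226.0 Hz

Step 2 — DFT bin spacing:
df = fs / N = 123226.0 / 512 = 240.6758 Hz

240.6758 Hz


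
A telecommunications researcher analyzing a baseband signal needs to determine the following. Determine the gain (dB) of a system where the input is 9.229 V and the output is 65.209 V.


Voltage gain in dB:
G = 20 * log10(Vout / Vin)
  = 20 * log10(65.209 / 9.229)
  = 20 * log10(7.065663)
  = 20 * 0.849153
  = 16.98 dB

16.98 dB


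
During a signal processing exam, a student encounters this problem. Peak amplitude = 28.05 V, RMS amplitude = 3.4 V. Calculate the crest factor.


Crest factor is the ratio of peak to RMS:
CF = V_peak / V_rms
   = 28.05 / 3.4
   = 8.25

8.25


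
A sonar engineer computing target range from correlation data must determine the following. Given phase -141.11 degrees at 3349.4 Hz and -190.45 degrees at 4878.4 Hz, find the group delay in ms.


Group delay from phase difference:
tau = -d(phi)/d(omega)
d(phi) = -49.34 deg = -0.861145 rad
d(omega) = 2*pi*(4878.4 - 3349.4) = 9606.9903 rad/s
tau = -(-0.861145) / 9606.9903
    = 0.0896 ms

0.0896 ms


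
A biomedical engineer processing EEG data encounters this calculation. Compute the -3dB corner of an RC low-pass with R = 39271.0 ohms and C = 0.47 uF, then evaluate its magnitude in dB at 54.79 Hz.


Step 1 — cutoff frequency:
fc = 1 / (2*pi*R*C)
C = 0.47 uF = 4.7e-07 F
fc = 1 / (2*pi*39271.0*4.7e-07)
   = 8.62284 Hz

Step 2 — magnitude at f = 54.79 Hz:
|H(f)| = 1 / sqrt(1 + (f/fc)^2)
f/fc = 54.79 / 8.62284 = 6.354055
|H| = 1 / sqrt(1 + 40.374015) = 0.1554663
|H|_dB = 20*log10(0.1554663) = -16.17 dB

fc = 8.62284 Hz; |H(54.79 Hz)| = -16.17 dB


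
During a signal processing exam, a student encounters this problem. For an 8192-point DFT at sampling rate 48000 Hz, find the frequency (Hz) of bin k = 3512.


Frequency of DFT bin k:
f_k = k * fs / N
    = 3512 * 48000 / 8192
    = 168576000 / 8192
    = 20578.125 Hz

20578.125 Hz


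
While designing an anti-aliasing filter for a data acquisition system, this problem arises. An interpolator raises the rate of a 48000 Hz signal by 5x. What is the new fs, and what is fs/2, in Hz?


Step 1 — output sample rate after interpolation by L:
fs_out = L * fs_in = 5 * 48000 = 240000 Hz

Step 2 — Nyquist frequency of the output stream:
f_Nyq = fs_out / 2 = 240000 / 2 = 120000.0 Hz

fs_out = 240000 Hz; f_Nyquist = 120000.0 Hz


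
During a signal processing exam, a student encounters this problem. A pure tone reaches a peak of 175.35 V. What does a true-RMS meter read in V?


RMS voltage for a sinusoidal waveform:
V_rms = V_peak / sqrt(2)
      = 175.35 / 1.414214
      = 123.991 V

123.991 V


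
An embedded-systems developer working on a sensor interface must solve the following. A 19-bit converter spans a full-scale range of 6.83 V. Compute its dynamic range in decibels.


Dynamic range from full-scale to LSB:
V_min = V_max / 2^bits = 6.83 / 2^19
DR = 20 * log10(V_max / V_min)
   = 20 * log10(2^19)
   = 20 * 19 * log10(2)
   = 114.39 dB

114.39 dB


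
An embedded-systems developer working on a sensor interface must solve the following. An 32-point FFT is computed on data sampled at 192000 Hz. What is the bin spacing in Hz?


DFT frequency resolution:
df = fs / N
   = 192000 / 32
   = 6000.0 Hz

6000.0 Hz


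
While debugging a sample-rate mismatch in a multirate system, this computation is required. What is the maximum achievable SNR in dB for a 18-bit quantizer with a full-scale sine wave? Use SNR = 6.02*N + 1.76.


Theoretical SNR for a full-scale sinusoid:
SNR = 6.02 * N + 1.76
    = 6.02 * 18 + 1.76
    = 108.36 + 1.76
    = 110.12 dB

110.12 dB


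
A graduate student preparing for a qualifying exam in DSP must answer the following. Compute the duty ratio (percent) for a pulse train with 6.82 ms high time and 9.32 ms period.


Duty cycle as a percentage:
DC = (t_on / T) * 100
   = (6.82 / 9.32) * 100
   = 0.73176 * 100
   = 73.18 %

73.18 %


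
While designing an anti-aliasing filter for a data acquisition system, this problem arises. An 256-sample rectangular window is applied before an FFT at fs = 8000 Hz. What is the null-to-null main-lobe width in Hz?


Main lobe width for a rectangular window:
Width = 2 * fs / N
      = 2 * 8000 / 256
      = 16000 / 256
      = 62.5 Hz

62.5 Hz


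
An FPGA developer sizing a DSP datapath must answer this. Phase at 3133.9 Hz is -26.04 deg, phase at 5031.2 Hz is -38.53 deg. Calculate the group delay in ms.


Group delay from phase difference:
tau = -d(phi)/d(omega)
d(phi) = -12.49 deg = -0.217992 rad
d(omega) = 2*pi*(5031.2 - 3133.9) = 11921.0875 rad/s
tau = -(-0.217992) / 11921.0875
    = 0.0183 ms

0.0183 ms


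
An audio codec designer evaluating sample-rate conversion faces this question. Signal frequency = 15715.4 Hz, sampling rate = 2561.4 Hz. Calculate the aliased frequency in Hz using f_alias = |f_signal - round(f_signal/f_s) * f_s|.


Compute the nearest integer multiple of fs to the signal:
n = round(15715.4 / 2561.4) = 6
f_alias = |15715.4 - 6 * 2561.4|
        = |15715.4 - 15368.4|
        = 347.0 Hz

347.0


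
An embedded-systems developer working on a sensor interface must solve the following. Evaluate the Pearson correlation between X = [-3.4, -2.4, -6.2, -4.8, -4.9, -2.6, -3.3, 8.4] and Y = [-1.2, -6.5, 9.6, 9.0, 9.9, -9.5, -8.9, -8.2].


Pearson correlation coefficient (population):
r = cov(X,Y) / (std(X) * std(Y))
Mean X = -2.4, Mean Y = -0.725
Cov(X,Y) = -20.035
Std(X) = 4.256466, Std(Y) = 8.271601
r = -0.5691

-0.5691


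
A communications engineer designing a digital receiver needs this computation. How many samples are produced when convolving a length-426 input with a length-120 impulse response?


Linear convolution output length:
L = N + M - 1
  = 426 + 120 - 1
  = 545 samples

545


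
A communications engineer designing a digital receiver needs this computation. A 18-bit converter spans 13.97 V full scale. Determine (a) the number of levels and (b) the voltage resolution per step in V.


Step 1 — number of quantization levels:
L = 2^N = 2^18 = 262144

Step 2 — LSB step size:
delta = Vfs / L
      = 13.97 / 262144
      = 5.329e-05 V

Levels = 262144; step size = 5.329e-05 V


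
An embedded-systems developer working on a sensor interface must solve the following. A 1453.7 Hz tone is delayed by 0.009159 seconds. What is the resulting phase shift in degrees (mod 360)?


Phase shift from frequency and time delay:
phi = 360 * f * t_delay
    = 360 * 1453.7 * 0.009159
    = 4793.2 degrees
    mod 360 = 113.2 degrees

113.2 degrees


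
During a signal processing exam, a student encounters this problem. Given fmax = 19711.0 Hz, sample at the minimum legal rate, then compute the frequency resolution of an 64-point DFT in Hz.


Step 1 — Nyquist sampling rate:
fs = 2 * fmax = 2 * 19711.0 = 39422.0 Hz

Step 2 — DFT bin spacing:
df = fs / N = 39422.0 / 64 = 615.9688 Hz

615.9688 Hz


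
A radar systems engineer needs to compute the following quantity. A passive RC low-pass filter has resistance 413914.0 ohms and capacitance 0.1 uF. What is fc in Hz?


Cutoff frequency of a first-order RC filter:
fc = 1 / (2 * pi * R * C)
C = 0.1 uF = 1e-07 F
fc = 1 / (2 * pi * 413914.0 * 1e-07)
   = 1 / 0.26006983632359
   = 3.845121 Hz

3.845121 Hz


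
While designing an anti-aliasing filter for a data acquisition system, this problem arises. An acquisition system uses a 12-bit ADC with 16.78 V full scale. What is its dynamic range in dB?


Dynamic range from full-scale to LSB:
V_min = V_max / 2^bits = 16.78 / 2^12
DR = 20 * log10(V_max / V_min)
   = 20 * log10(2^12)
   = 20 * 12 * log10(2)
   = 72.25 dB

72.25 dB


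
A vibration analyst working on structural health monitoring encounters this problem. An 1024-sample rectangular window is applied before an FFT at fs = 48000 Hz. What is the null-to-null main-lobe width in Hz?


Main lobe width for a rectangular window:
Width = 2 * fs / N
      = 2 * 48000 / 1024
      = 96000 / 1024
      = 93.75 Hz

93.75 Hz


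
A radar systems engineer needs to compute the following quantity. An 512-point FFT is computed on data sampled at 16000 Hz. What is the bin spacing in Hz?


DFT frequency resolution:
df = fs / N
   = 16000 / 512
   = 31.25 Hz

31.25 Hz


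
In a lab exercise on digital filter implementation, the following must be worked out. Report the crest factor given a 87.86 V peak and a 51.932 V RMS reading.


Crest factor is the ratio of peak to RMS:
CF = V_peak / V_rms
   = 87.86 / 51.932
   = 1.6918

1.6918


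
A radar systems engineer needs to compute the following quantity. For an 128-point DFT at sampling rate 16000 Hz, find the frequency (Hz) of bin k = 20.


Frequency of DFT bin k:
f_k = k * fs / N
    = 20 * 16000 / 128
    = 320000 / 128
    = 2500.0 Hz

2500.0 Hz


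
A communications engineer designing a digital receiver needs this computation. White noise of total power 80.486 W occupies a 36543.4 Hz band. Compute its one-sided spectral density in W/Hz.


Power spectral density:
PSD = P / BW
    = 80.486 / 36543.4
    = 0.00220248 W/Hz

0.00220248 W/Hz


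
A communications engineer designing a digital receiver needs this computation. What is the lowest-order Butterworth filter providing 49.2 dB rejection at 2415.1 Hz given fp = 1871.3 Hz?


Butterworth filter order formula:
n = log10(10^(A/10) - 1) / (2 * log10(f_stop/f_pass))
10^(49.2/10) - 1 = 83175.3771
f_stop/f_pass = 2415.1 / 1871.3 = 1.2906
n = 22.2038 -> ceil = 23

23


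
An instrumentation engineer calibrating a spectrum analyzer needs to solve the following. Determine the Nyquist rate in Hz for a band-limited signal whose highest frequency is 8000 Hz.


The Nyquist rate is twice the maximum frequency component.
fs_min = 2 * fmax
      = 2 * 8000
      = 16000 Hz

16000


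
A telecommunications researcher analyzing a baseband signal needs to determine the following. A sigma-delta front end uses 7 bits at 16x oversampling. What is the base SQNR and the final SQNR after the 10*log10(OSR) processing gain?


Step 1 — baseline SQNR at Nyquist:
SQNR_base = 6.02*N + 1.76
          = 6.02*7 + 1.76
          = 43.9 dB

Step 2 — oversampling processing gain:
G = 10*log10(OSR) = 10*log10(16) = 12.04 dB

Step 3 — total:
SQNR_total = 43.9 + 12.04 = 55.94 dB

Base SQNR = 43.9 dB; oversampled SQNR = 55.94 dB


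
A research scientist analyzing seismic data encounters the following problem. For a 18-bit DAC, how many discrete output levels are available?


Number of quantization levels = 2^N
= 2^18
= 262144

262144


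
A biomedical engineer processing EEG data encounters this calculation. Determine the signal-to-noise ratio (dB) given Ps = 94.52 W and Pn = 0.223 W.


SNR in decibels:
SNR = 10 * log10(Ps / Pn)
    = 10 * log10(94.52 / 0.223)
    = 10 * log10(423.8565)
    = 10 * 2.6272
    = 26.27 dB

26.27 dB


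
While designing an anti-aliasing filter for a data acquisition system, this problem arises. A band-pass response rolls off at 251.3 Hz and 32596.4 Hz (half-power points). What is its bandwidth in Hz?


Bandwidth is the difference of -3dB frequencies:
BW = f_high - f_low
   = 32596.4 - 251.3
   = 32345.1 Hz

32345.1 Hz


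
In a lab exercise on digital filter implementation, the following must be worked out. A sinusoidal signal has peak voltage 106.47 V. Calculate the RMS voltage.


RMS voltage for a sinusoidal waveform:
V_rms = V_peak / sqrt(2)
      = 106.47 / 1.414214
      = 75.286 V

75.286 V


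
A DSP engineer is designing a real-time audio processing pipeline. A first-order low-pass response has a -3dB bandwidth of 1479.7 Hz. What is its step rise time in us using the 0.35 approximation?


Rise time from bandwidth relationship:
tr = 0.35 / BW
   = 0.35 / 1479.7
   = 0.0002365344327 s
   = 236.5344 us

236.5344 us


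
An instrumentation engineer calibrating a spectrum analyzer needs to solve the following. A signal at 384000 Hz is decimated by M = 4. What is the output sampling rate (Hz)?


Decimation reduces the sample rate:
fs_out = fs_in / M
       = 384000 / 4
       = 96000.0 Hz

96000.0 Hz


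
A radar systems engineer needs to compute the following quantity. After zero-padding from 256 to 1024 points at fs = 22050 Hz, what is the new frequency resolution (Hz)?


Frequency resolution after zero-padding:
N_padded = 256 * 4 = 1024
df = fs / N_padded
   = 22050 / 1024
   = 21.5332 Hz

21.5332 Hz


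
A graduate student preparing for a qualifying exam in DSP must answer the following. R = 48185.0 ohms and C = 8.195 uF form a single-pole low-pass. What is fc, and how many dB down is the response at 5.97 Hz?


Step 1 — cutoff frequency:
fc = 1 / (2*pi*R*C)
C = 8.195 uF = 8.195e-06 F
fc = 1 / (2*pi*48185.0*8.195e-06)
   = 0.40305 Hz

Step 2 — magnitude at f = 5.97 Hz:
|H(f)| = 1 / sqrt(1 + (f/fc)^2)
f/fc = 5.97 / 0.40305 = 14.812058
|H| = 1 / sqrt(1 + 219.397062) = 0.0673592
|H|_dB = 20*log10(0.0673592) = -23.43 dB

fc = 0.40305 Hz; |H(5.97 Hz)| = -23.43 dB


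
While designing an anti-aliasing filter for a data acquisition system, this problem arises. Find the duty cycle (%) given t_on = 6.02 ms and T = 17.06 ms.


Duty cycle as a percentage:
DC = (t_on / T) * 100
   = (6.02 / 17.06) * 100
   = 0.352872 * 100
   = 35.29 %

35.29 %


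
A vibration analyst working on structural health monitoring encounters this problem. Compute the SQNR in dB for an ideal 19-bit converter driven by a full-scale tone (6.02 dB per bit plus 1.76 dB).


Theoretical SNR for a full-scale sinusoid:
SNR = 6.02 * N + 1.76
    = 6.02 * 19 + 1.76
    = 114.38 + 1.76
    = 116.14 dB

116.14 dB


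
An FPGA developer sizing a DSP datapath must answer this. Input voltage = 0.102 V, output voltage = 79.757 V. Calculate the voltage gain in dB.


Voltage gain in dB:
G = 20 * log10(Vout / Vin)
  = 20 * log10(79.757 / 0.102)
  = 20 * log10(781.931373)
  = 20 * 2.893169
  = 57.86 dB

57.86 dB


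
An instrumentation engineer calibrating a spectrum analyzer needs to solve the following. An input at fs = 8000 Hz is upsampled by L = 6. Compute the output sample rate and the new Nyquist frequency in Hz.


Step 1 — output sample rate after interpolation by L:
fs_out = L * fs_in = 6 * 8000 = 48000 Hz

Step 2 — Nyquist frequency of the output stream:
f_Nyq = fs_out / 2 = 48000 / 2 = 24000.0 Hz

fs_out = 48000 Hz; f_Nyquist = 24000.0 Hz


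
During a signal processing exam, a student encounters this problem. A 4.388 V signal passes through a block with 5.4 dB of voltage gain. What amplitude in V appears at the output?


Output voltage from dB gain:
V_out = V_in * 10^(gain_dB / 20)
      = 4.388 * 10^(5.4 / 20)
      = 4.388 * 1.862087
      = 8.1708 V

8.1708 V


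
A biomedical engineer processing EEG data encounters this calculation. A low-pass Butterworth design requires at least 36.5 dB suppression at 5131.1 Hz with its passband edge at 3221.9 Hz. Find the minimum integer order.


Butterworth filter order formula:
n = log10(10^(A/10) - 1) / (2 * log10(f_stop/f_pass))
10^(36.5/10) - 1 = 4465.8359
f_stop/f_pass = 5131.1 / 3221.9 = 1.5926
n = 9.03 -> ceil = 10

10


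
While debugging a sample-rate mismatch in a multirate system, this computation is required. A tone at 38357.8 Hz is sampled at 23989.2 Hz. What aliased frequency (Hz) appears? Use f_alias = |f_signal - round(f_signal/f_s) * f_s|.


Compute the nearest integer multiple of fs to the signal:
n = round(38357.8 / 23989.2) = 2
f_alias = |38357.8 - 2 * 23989.2|
        = |38357.8 - 47978.4|
        = 9620.6 Hz

9620.6


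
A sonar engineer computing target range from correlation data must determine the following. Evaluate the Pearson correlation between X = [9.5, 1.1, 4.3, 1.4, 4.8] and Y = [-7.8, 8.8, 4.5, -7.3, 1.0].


Pearson correlation coefficient (population):
r = cov(X,Y) / (std(X) * std(Y))
Mean X = 4.22, Mean Y = -0.16
Cov(X,Y) = -9.4228
Std(X) = 3.030116, Std(Y) = 6.522147
r = -0.4768

-0.4768


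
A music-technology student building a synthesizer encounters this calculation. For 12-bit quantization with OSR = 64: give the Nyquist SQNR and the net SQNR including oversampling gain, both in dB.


Step 1 — baseline SQNR at Nyquist:
SQNR_base = 6.02*N + 1.76
          = 6.02*12 + 1.76
          = 74.0 dB

Step 2 — oversampling processing gain:
G = 10*log10(OSR) = 10*log10(64) = 18.06 dB

Step 3 — total:
SQNR_total = 74.0 + 18.06 = 92.06 dB

Base SQNR = 74.0 dB; oversampled SQNR = 92.06 dB


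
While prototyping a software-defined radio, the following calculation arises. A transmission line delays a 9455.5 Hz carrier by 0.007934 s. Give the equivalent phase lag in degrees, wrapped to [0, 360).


Phase shift from frequency and time delay:
phi = 360 * f * t_delay
    = 360 * 9455.5 * 0.007934
    = 27007.18 degrees
    mod 360 = 7.18 degrees

7.18 degrees


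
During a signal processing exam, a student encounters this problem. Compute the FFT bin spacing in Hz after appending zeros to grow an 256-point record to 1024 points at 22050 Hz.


Frequency resolution after zero-padding:
N_padded = 256 * 4 = 1024
df = fs / N_padded
   = 22050 / 1024
   = 21.5332 Hz

21.5332 Hz


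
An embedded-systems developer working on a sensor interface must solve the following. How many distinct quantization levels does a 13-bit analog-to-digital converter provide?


Number of quantization levels = 2^N
= 2^13
= 8192

8192


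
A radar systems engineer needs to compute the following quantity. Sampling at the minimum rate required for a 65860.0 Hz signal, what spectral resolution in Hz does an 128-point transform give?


Step 1 — Nyquist sampling rate:
fs = 2 * fmax = 2 * 65860.0 = 131720.0 Hz

Step 2 — DFT bin spacing:
df = fs / N = 131720.0 / 128 = 1029.0625 Hz

1029.0625 Hz


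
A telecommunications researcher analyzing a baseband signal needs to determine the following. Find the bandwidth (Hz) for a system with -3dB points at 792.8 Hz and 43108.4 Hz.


Bandwidth is the difference of -3dB frequencies:
BW = f_high - f_low
   = 43108.4 - 792.8
   = 42315.6 Hz

42315.6 Hz


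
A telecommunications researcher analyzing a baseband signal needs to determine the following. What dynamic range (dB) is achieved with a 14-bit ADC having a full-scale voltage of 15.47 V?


Dynamic range from full-scale to LSB:
V_min = V_max / 2^bits = 15.47 / 2^14
DR = 20 * log10(V_max / V_min)
   = 20 * log10(2^14)
   = 20 * 14 * log10(2)
   = 84.29 dB

84.29 dB


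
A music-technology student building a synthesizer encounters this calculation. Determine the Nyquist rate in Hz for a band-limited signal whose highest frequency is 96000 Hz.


The Nyquist rate is twice the maximum frequency component.
fs_min = 2 * fmax
      = 2 * 96000
      = 192000 Hz

192000


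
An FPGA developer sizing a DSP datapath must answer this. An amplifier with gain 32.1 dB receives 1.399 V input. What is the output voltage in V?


Output voltage from dB gain:
V_out = V_in * 10^(gain_dB / 20)
      = 1.399 * 10^(32.1 / 20)
      = 1.399 * 40.271703
      = 56.3401 V

56.3401 V


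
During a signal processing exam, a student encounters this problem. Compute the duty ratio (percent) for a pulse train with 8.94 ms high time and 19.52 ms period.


Duty cycle as a percentage:
DC = (t_on / T) * 100
   = (8.94 / 19.52) * 100
   = 0.457992 * 100
   = 45.8 %

45.8 %


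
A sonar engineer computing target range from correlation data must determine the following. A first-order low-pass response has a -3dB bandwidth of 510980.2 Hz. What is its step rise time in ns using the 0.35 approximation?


Rise time from bandwidth relationship:
tr = 0.35 / BW
   = 0.35 / 510980.2
   = 6.849580473e-07 s
   = 684.958 ns

684.958 ns


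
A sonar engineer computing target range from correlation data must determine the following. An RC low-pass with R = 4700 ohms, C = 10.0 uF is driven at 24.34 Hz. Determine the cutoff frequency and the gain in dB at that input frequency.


Step 1 — cutoff frequency:
fc = 1 / (2*pi*R*C)
C = 10.0 uF = 1e-05 F
fc = 1 / (2*pi*4700*1e-05)
   = 3.38628 Hz

Step 2 — magnitude at f = 24.34 Hz:
|H(f)| = 1 / sqrt(1 + (f/fc)^2)
f/fc = 24.34 / 3.38628 = 7.187829
|H| = 1 / sqrt(1 + 51.664886) = 0.1377969
|H|_dB = 20*log10(0.1377969) = -17.22 dB

fc = 3.38628 Hz; |H(24.34 Hz)| = -17.22 dB


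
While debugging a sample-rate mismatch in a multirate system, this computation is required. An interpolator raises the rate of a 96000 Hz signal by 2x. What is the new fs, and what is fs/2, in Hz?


Step 1 — output sample rate after interpolation by L:
fs_out = L * fs_in = 2 * 96000 = 192000 Hz

Step 2 — Nyquist frequency of the output stream:
f_Nyq = fs_out / 2 = 192000 / 2 = 96000.0 Hz

fs_out = 192000 Hz; f_Nyquist = 96000.0 Hz


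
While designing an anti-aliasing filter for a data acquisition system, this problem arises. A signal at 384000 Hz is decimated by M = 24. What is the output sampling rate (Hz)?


Decimation reduces the sample rate:
fs_out = fs_in / M
       = 384000 / 24
       = 16000.0 Hz

16000.0 Hz


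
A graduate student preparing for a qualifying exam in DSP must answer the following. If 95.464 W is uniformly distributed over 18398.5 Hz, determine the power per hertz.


Power spectral density:
PSD = P / BW
    = 95.464 / 18398.5
    = 0.00518868 W/Hz

0.00518868 W/Hz


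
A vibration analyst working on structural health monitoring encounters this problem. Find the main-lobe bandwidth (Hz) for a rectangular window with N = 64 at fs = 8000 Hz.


Main lobe width for a rectangular window:
Width = 2 * fs / N
      = 2 * 8000 / 64
      = 16000 / 64
      = 250.0 Hz

250.0 Hz


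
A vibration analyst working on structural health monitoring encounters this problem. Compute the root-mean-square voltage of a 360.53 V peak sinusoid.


RMS voltage for a sinusoidal waveform:
V_rms = V_peak / sqrt(2)
      = 360.53 / 1.414214
      = 254.933 V

254.933 V


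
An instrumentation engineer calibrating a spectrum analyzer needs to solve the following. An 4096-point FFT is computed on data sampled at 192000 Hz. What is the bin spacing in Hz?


DFT frequency resolution:
df = fs / N
   = 192000 / 4096
   = 46.875 Hz

46.875 Hz


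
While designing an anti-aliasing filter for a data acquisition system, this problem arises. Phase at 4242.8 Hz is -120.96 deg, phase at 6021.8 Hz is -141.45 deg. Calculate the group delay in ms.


Group delay from phase difference:
tau = -d(phi)/d(omega)
d(phi) = -20.49 deg = -0.357618 rad
d(omega) = 2*pi*(6021.8 - 4242.8) = 11177.7867 rad/s
tau = -(-0.357618) / 11177.7867
    = 0.032 ms

0.032 ms


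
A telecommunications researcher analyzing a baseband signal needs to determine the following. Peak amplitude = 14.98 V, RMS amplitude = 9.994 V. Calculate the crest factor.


Crest factor is the ratio of peak to RMS:
CF = V_peak / V_rms
   = 14.98 / 9.994
   = 1.4989

1.4989


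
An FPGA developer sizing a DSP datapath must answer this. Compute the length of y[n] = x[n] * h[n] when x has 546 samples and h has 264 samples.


Linear convolution output length:
L = N + M - 1
  = 546 + 264 - 1
  = 809 samples

809


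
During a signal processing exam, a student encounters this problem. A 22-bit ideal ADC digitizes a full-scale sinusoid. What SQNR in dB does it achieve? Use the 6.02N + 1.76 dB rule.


Theoretical SNR for a full-scale sinusoid:
SNR = 6.02 * N + 1.76
    = 6.02 * 22 + 1.76
    = 132.44 + 1.76
    = 134.2 dB

134.2 dB


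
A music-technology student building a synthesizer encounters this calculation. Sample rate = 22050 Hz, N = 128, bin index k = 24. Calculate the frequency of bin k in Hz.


Frequency of DFT bin k:
f_k = k * fs / N
    = 24 * 22050 / 128
    = 529200 / 128
    = 4134.375 Hz

4134.375 Hz


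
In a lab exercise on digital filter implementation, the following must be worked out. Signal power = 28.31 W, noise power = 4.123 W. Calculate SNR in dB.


SNR in decibels:
SNR = 10 * log10(Ps / Pn)
    = 10 * log10(28.31 / 4.123)
    = 10 * log10(6.8664)
    = 10 * 0.8367
    = 8.37 dB

8.37 dB


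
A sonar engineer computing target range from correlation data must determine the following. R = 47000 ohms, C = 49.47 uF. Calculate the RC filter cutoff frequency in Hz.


Cutoff frequency of a first-order RC filter:
fc = 1 / (2 * pi * R * C)
C = 49.47 uF = 4.947e-05 F
fc = 1 / (2 * pi * 47000 * 4.947e-05)
   = 1 / 14.60897132587
   = 0.068451 Hz

0.068451 Hz


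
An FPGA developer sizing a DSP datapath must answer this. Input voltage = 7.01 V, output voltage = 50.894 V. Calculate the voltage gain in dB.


Voltage gain in dB:
G = 20 * log10(Vout / Vin)
  = 20 * log10(50.894 / 7.01)
  = 20 * log10(7.2602)
  = 20 * 0.860949
  = 17.22 dB

17.22 dB


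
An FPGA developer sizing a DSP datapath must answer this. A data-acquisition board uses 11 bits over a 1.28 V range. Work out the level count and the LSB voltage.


Step 1 — number of quantization levels:
L = 2^N = 2^11 = 2048

Step 2 — LSB step size:
delta = Vfs / L
      = 1.28 / 2048
      = 0.000625 V

Levels = 2048; step size = 0.000625 V


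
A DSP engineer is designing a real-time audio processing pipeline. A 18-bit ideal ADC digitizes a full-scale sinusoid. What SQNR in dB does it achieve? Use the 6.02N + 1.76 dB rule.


Theoretical SNR for a full-scale sinusoid:
SNR = 6.02 * N + 1.76
    = 6.02 * 18 + 1.76
    = 108.36 + 1.76
    = 110.12 dB

110.12 dB
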